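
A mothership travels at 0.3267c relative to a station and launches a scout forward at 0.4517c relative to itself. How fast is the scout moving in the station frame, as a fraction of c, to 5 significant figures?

Compose boost 2: (0.4517 + 0.3267)/(1 + 0.4517×0.3267) = 0.77840/1.147570 = 0.67830

u ≈ 0.67830c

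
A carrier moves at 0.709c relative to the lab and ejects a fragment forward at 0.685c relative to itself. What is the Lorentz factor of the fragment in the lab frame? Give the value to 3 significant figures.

u_lab = (0.685 + 0.709)/(1 + 0.685×0.709) = 1.394/1.48567 = 0.938300
γ = 1/√(1 − 0.938300²) = 2.89

γ ≈ 2.89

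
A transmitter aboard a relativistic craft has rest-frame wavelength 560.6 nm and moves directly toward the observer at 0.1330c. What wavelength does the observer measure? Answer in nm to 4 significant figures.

Relativistic Doppler: λ_obs = λ_src √((1−β)/(1+β))
= 560.6 × √(0.867000/1.13300) = 560.6 × 0.874771 = 490.4 nm

λ_obs ≈ 490.4 nm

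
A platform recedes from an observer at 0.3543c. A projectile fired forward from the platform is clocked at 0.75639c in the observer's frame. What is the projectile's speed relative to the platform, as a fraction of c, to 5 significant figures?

Inverse velocity addition: u' = (u − v)/(1 − uv/c²)
= (0.75639 − 0.3543)/(1 − 0.75639×0.3543) = 0.40209/0.7320110 = 0.54930

u' ≈ 0.54930c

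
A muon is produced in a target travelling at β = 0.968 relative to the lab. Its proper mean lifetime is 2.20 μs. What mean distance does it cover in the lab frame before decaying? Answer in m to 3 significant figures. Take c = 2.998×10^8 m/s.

d ≈ 2540 m

γ = 1/√(1 − 0.968²) = 3.9849
Dilated lifetime: Δt = γτ₀ = 3.9849 × 2.20 μs = 8.7667 μs
d = vΔt = 0.968c × 8.7667 μs = 2.9021×10^8 m/s × 8.7667×10^-6 s = 2540 m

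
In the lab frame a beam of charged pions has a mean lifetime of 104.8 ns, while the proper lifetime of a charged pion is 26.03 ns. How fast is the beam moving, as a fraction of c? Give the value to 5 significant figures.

γ = Δt/τ₀ = 104.8/26.03 = 4.026124
β = √(1 − 1/γ²) = √(1 − 1/4.026124²) = 0.96866

β ≈ 0.96866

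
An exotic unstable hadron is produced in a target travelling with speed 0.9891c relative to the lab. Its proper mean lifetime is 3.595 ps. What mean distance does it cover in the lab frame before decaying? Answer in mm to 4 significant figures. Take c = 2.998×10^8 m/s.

γ = 1/√(1 − 0.9891²) = 6.79139
Dilated lifetime: Δt = γτ₀ = 6.79139 × 3.595 ps = 24.4150 ps
d = vΔt = 0.9891c × 24.4150 ps = 2.96532×10^8 m/s × 2.44150×10^-11 s = 7.240 mm

d ≈ 7.240 mm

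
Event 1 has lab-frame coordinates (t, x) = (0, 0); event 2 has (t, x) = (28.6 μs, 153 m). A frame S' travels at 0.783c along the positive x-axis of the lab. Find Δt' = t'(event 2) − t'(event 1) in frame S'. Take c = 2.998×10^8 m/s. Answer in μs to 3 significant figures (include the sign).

γ = 1/√(1 − 0.783²) = 1.6077
Δt' = γ(Δt − vΔx/c²) = 1.6077 × (28.6 μs − 0.783×153 m / (2.998×10^8 m/s))
= 1.6077 × (28.200 μs) = 45.3 μs

Δt' ≈ 45.3 μs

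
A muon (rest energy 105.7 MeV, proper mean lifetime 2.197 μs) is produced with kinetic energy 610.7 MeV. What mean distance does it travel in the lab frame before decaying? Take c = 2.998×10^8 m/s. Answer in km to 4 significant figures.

d ≈ 4.415 km

γ = 1 + K/(m₀c²) = 1 + 610.7/105.7 = 6.77767
β = √(1 − 1/γ²) = 0.989056
Dilated lifetime: γτ₀ = 6.77767 × 2.197 μs = 14.8905 μs
d = βc·γτ₀ = 0.989056 × (2.998×10^8 m/s) × 1.48905×10^-5 s = 4.415 km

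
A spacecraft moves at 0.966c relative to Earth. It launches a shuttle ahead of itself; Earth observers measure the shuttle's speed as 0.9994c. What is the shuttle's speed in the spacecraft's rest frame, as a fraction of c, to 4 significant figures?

u' ≈ 0.9659c

Inverse velocity addition: u' = (u − v)/(1 − uv/c²)
= (0.9994 − 0.966)/(1 − 0.9994×0.966) = 0.03340/0.0345796 = 0.9659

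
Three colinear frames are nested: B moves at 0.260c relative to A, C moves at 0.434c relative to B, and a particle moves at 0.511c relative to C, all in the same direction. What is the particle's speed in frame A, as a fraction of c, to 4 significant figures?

Compose boost 2: (0.434 + 0.260)/(1 + 0.434×0.260) = 0.6940/1.11284 = 0.623630
Compose boost 3: (0.511 + 0.623630)/(1 + 0.511×0.623630) = 1.13463/1.31867 = 0.8604

u ≈ 0.8604c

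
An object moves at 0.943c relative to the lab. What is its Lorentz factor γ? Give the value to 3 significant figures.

γ = 1/√(1 − β²) = 1/√(1 − 0.943²) = 1/√(0.11075) = 3.00

γ ≈ 3.00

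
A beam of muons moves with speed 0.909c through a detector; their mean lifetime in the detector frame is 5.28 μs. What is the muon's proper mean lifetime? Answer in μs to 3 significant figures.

γ = 1/√(1 − 0.909²) = 2.3993
Proper time: τ₀ = Δt/γ = 5.28/2.3993 = 2.20 μs

τ₀ ≈ 2.20 μs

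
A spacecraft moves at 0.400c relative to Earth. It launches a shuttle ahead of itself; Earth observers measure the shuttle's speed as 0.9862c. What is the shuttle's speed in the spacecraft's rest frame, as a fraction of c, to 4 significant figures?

Inverse velocity addition: u' = (u − v)/(1 − uv/c²)
= (0.9862 − 0.400)/(1 − 0.9862×0.400) = 0.5862/0.605520 = 0.9681

u' ≈ 0.9681c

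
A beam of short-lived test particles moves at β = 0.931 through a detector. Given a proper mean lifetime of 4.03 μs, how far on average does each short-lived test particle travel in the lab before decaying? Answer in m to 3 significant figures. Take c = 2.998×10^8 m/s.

γ = 1/√(1 − 0.931²) = 2.7396
Dilated lifetime: Δt = γτ₀ = 2.7396 × 4.03 μs = 11.041 μs
d = vΔt = 0.931c × 11.041 μs = 2.7911×10^8 m/s × 1.1041×10^-5 s = 3080 m

d ≈ 3080 m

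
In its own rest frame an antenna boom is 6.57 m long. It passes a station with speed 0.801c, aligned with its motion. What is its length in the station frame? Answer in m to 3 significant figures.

L ≈ 3.93 m

γ = 1/√(1 − 0.801²) = 1.6704
Length contraction: L = L₀/γ = 6.57/1.6704 = 3.93 m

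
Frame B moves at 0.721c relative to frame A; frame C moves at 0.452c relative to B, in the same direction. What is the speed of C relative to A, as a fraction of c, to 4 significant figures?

u ≈ 0.8847c

Compose boost 2: (0.452 + 0.721)/(1 + 0.452×0.721) = 1.173/1.32589 = 0.8847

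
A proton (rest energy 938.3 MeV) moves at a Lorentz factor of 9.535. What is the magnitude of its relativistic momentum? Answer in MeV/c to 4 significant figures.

p ≈ 8897 MeV/c

β = √(1 − 1/γ²) = √(1 − 1/9.535²) = 0.994485
p = γβm₀c = 9.535 × 0.994485 × 938.3 MeV/c = 8897 MeV/c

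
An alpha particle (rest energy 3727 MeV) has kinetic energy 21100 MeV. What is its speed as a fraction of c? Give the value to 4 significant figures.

γ = 1 + K/(m₀c²) = 1 + 21100/3727 = 6.66139
β = √(1 − 1/γ²) = 0.9887

β ≈ 0.9887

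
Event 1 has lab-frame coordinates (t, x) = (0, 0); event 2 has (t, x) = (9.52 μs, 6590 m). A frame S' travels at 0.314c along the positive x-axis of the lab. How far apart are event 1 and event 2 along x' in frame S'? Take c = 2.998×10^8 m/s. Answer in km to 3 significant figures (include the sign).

γ = 1/√(1 − 0.314²) = 1.0533
Δx' = γ(Δx − vΔt) = 1.0533 × (6590 m − 0.314×(2.998×10^8 m/s)×9.52×10^-6 s)
= 1.0533 × (5693.8 m) = 6.00 km

Δx' ≈ 6.00 km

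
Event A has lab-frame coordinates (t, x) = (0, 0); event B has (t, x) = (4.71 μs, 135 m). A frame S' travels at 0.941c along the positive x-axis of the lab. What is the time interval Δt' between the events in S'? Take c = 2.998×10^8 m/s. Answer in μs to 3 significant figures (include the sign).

Δt' ≈ 12.7 μs

γ = 1/√(1 − 0.941²) = 2.9550
Δt' = γ(Δt − vΔx/c²) = 2.9550 × (4.71 μs − 0.941×135 m / (2.998×10^8 m/s))
= 2.9550 × (4.2863 μs) = 12.7 μs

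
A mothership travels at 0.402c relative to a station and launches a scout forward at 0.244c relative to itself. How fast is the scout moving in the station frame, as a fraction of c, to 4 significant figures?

u ≈ 0.5883c

Compose boost 2: (0.244 + 0.402)/(1 + 0.244×0.402) = 0.6460/1.09809 = 0.5883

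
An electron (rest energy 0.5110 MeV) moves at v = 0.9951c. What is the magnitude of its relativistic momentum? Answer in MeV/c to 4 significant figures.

γ = 1/√(1 − 0.9951²) = 10.1139
p = γβm₀c = 10.1139 × 0.9951 × 0.5110 MeV/c = 5.143 MeV/c

p ≈ 5.143 MeV/c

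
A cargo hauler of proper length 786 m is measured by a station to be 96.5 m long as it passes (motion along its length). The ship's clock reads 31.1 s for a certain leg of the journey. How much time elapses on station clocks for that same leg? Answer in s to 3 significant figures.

Δt ≈ 253 s

Length contraction ⇒ γ = L₀/L = 786/96.5 = 8.1451
Time dilation: Δt = γτ₀ = 8.1451 × 31.1 s = 253 s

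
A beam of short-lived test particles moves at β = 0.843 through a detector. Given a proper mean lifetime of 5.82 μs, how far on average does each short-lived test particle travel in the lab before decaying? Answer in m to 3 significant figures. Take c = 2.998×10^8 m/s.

d ≈ 2730 m

γ = 1/√(1 − 0.843²) = 1.8590
Dilated lifetime: Δt = γτ₀ = 1.8590 × 5.82 μs = 10.820 μs
d = vΔt = 0.843c × 10.820 μs = 2.5273×10^8 m/s × 1.0820×10^-5 s = 2730 m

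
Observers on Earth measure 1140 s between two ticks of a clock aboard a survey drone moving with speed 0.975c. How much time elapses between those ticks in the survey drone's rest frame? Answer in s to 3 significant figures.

τ₀ ≈ 253 s

γ = 1/√(1 − 0.975²) = 4.5004
Proper time: τ₀ = Δt/γ = 1140/4.5004 = 253 s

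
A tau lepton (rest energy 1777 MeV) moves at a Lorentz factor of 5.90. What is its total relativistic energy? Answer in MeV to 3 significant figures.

γ = 5.90 (given)
E = γm₀c² = 5.90 × 1777 MeV = 10500 MeV

E ≈ 10500 MeV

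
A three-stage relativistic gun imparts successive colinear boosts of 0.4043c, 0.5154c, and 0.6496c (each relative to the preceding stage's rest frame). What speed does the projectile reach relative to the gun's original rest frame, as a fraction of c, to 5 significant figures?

Compose boost 2: (0.5154 + 0.4043)/(1 + 0.5154×0.4043) = 0.91970/1.208376 = 0.7611040
Compose boost 3: (0.6496 + 0.7611040)/(1 + 0.6496×0.7611040) = 1.410704/1.494413 = 0.94399

u ≈ 0.94399c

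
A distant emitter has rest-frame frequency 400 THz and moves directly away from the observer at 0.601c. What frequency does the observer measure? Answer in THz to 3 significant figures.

Relativistic Doppler: f_obs = f_src √((1−β)/(1+β))
= 400 × √(0.39900/1.6010) = 400 × 0.49922 = 200 THz

f_obs ≈ 200 THz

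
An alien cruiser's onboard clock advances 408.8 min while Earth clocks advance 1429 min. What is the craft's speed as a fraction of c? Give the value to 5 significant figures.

β ≈ 0.95821

γ = Δt/τ₀ = 1429/408.8 = 3.495597
β = √(1 − 1/γ²) = √(1 − 1/3.495597²) = 0.95821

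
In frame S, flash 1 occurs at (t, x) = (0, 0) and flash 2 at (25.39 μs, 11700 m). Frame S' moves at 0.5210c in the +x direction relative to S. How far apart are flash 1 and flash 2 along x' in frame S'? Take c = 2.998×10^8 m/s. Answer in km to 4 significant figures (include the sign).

γ = 1/√(1 − 0.5210²) = 1.17157
Δx' = γ(Δx − vΔt) = 1.17157 × (11700 m − 0.5210×(2.998×10^8 m/s)×25.39×10^-6 s)
= 1.17157 × (7734.19 m) = 9.061 km

Δx' ≈ 9.061 km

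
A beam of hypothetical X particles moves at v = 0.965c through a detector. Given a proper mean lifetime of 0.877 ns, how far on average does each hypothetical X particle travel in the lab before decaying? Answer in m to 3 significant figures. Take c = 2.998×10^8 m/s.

d ≈ 0.967 m

γ = 1/√(1 − 0.965²) = 3.8132
Dilated lifetime: Δt = γτ₀ = 3.8132 × 0.877 ns = 3.3441 ns
d = vΔt = 0.965c × 3.3441 ns = 2.8931×10^8 m/s × 3.3441×10^-9 s = 0.967 m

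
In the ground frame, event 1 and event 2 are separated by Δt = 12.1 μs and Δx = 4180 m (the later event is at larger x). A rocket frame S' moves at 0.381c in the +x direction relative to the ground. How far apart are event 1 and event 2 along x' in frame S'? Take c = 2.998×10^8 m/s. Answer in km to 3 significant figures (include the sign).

Δx' ≈ 3.03 km

γ = 1/√(1 − 0.381²) = 1.0816
Δx' = γ(Δx − vΔt) = 1.0816 × (4180 m − 0.381×(2.998×10^8 m/s)×12.1×10^-6 s)
= 1.0816 × (2797.9 m) = 3.03 km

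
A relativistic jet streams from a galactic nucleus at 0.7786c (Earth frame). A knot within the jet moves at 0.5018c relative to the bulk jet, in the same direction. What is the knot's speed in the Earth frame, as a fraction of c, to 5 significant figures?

u ≈ 0.92069c

Relativistic velocity addition: u = (u' + v)/(1 + u'v/c²)
= (0.5018 + 0.7786)/(1 + 0.5018×0.7786) = 1.2804/1.390701 = 0.92069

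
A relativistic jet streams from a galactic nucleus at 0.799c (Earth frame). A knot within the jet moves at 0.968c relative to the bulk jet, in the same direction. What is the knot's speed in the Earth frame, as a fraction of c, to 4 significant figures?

Relativistic velocity addition: u = (u' + v)/(1 + u'v/c²)
= (0.968 + 0.799)/(1 + 0.968×0.799) = 1.767/1.77343 = 0.9964

u ≈ 0.9964c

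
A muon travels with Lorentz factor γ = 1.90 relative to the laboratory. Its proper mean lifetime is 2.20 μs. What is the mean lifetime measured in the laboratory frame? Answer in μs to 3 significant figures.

γ = 1.90 (given)
Time dilation: Δt = γτ₀ = 1.90 × 2.20 μs = 4.18 μs

Δt ≈ 4.18 μs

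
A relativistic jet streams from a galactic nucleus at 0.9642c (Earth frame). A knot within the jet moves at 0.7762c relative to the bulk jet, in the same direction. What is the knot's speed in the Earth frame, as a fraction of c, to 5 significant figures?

Relativistic velocity addition: u = (u' + v)/(1 + u'v/c²)
= (0.7762 + 0.9642)/(1 + 0.7762×0.9642) = 1.7404/1.748412 = 0.99542

u ≈ 0.99542c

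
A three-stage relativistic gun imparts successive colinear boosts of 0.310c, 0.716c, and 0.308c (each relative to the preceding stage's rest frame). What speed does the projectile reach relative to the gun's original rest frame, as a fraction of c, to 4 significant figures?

Compose boost 2: (0.716 + 0.310)/(1 + 0.716×0.310) = 1.026/1.22196 = 0.839635
Compose boost 3: (0.308 + 0.839635)/(1 + 0.308×0.839635) = 1.14763/1.25861 = 0.9118

u ≈ 0.9118c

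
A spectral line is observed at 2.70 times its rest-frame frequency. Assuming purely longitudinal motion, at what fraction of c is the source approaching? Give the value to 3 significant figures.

f_obs/f_src = √((1+β)/(1−β)) = 2.70  ⇒  (1+β)/(1−β) = 7.2900
β = |1 − D²|/(1 + D²) = |1 − 7.2900|/(1 + 7.2900) = 0.759

β ≈ 0.759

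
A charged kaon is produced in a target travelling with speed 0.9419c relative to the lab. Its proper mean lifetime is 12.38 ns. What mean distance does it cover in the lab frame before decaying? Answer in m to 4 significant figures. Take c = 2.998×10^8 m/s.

γ = 1/√(1 − 0.9419²) = 2.97713
Dilated lifetime: Δt = γτ₀ = 2.97713 × 12.38 ns = 36.8569 ns
d = vΔt = 0.9419c × 36.8569 ns = 2.82382×10^8 m/s × 3.68569×10^-8 s = 10.41 m

d ≈ 10.41 m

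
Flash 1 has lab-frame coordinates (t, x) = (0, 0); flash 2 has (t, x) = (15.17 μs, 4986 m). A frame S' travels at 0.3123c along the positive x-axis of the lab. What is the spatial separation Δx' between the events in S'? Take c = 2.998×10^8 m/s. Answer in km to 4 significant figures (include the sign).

γ = 1/√(1 − 0.3123²) = 1.05265
Δx' = γ(Δx − vΔt) = 1.05265 × (4986 m − 0.3123×(2.998×10^8 m/s)×15.17×10^-6 s)
= 1.05265 × (3565.67 m) = 3.753 km

Δx' ≈ 3.753 km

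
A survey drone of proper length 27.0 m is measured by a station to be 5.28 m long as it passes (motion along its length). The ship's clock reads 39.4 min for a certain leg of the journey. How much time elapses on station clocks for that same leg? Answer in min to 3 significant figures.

Δt ≈ 201 min

Length contraction ⇒ γ = L₀/L = 27.0/5.28 = 5.1136
Time dilation: Δt = γτ₀ = 5.1136 × 39.4 min = 201 min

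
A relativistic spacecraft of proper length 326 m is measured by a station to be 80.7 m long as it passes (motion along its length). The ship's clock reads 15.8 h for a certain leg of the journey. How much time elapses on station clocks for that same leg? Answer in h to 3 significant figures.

Δt ≈ 63.8 h

Length contraction ⇒ γ = L₀/L = 326/80.7 = 4.0397
Time dilation: Δt = γτ₀ = 4.0397 × 15.8 h = 63.8 h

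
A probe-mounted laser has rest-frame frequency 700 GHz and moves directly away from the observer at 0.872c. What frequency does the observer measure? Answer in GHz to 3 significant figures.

f_obs ≈ 183 GHz

Relativistic Doppler: f_obs = f_src √((1−β)/(1+β))
= 700 × √(0.12800/1.8720) = 700 × 0.26149 = 183 GHz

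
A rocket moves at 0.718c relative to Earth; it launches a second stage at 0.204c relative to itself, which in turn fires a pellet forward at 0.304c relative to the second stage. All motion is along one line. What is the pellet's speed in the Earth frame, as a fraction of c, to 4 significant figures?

u ≈ 0.8905c

Compose boost 2: (0.204 + 0.718)/(1 + 0.204×0.718) = 0.9220/1.14647 = 0.804206
Compose boost 3: (0.304 + 0.804206)/(1 + 0.304×0.804206) = 1.10821/1.24448 = 0.8905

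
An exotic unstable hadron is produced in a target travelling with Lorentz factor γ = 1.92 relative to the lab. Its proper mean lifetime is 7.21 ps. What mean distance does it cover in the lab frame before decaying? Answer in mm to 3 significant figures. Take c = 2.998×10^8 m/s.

d ≈ 3.54 mm

β = √(1 − 1/γ²) = √(1 − 1/1.92²) = 0.85366
Dilated lifetime: Δt = γτ₀ = 1.92 × 7.21 ps = 13.843 ps
d = vΔt = 0.85366c × 13.843 ps = 2.5593×10^8 m/s × 1.3843×10^-11 s = 3.54 mm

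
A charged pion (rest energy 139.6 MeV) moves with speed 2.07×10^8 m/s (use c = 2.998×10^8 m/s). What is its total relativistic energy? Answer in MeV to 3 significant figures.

E ≈ 193 MeV

β = v/c = 2.07×10^8 / 2.998×10^8 = 0.69046
γ = 1/√(1 − 0.69046²) = 1.3824
E = γm₀c² = 1.3824 × 139.6 MeV = 193 MeV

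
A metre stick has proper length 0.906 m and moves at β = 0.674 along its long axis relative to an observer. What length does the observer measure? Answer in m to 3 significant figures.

γ = 1/√(1 − 0.674²) = 1.3537
Length contraction: L = L₀/γ = 0.906/1.3537 = 0.669 m

L ≈ 0.669 m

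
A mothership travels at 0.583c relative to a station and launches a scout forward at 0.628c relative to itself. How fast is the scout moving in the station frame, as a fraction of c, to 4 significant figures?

u ≈ 0.8864c

Compose boost 2: (0.628 + 0.583)/(1 + 0.628×0.583) = 1.211/1.36612 = 0.8864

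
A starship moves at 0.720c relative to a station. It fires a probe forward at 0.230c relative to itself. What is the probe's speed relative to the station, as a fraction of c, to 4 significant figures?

Relativistic velocity addition: u = (u' + v)/(1 + u'v/c²)
= (0.230 + 0.720)/(1 + 0.230×0.720) = 0.9500/1.16560 = 0.8150

u ≈ 0.8150c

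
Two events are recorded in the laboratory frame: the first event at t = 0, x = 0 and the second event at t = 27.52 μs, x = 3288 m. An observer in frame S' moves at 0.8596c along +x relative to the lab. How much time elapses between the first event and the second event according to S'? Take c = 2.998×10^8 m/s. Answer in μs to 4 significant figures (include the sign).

γ = 1/√(1 − 0.8596²) = 1.95707
Δt' = γ(Δt − vΔx/c²) = 1.95707 × (27.52 μs − 0.8596×3288 m / (2.998×10^8 m/s))
= 1.95707 × (18.0925 μs) = 35.41 μs

Δt' ≈ 35.41 μs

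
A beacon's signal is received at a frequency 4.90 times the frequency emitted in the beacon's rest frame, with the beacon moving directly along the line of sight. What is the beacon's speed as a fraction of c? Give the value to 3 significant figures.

f_obs/f_src = √((1+β)/(1−β)) = 4.90  ⇒  (1+β)/(1−β) = 24.010
β = |1 − D²|/(1 + D²) = |1 − 24.010|/(1 + 24.010) = 0.920

β ≈ 0.920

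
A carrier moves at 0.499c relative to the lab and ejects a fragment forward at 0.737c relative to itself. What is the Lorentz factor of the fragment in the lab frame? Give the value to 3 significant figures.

γ ≈ 2.34

u_lab = (0.737 + 0.499)/(1 + 0.737×0.499) = 1.236/1.36776 = 0.903665
γ = 1/√(1 − 0.903665²) = 2.34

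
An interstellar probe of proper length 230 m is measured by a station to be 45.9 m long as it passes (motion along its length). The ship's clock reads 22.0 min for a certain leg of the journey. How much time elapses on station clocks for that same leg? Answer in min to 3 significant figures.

Δt ≈ 110 min

Length contraction ⇒ γ = L₀/L = 230/45.9 = 5.0109
Time dilation: Δt = γτ₀ = 5.0109 × 22.0 min = 110 min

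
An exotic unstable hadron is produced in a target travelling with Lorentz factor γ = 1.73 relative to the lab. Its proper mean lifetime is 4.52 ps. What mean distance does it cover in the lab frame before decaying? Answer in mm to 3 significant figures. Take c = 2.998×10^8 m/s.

d ≈ 1.91 mm

β = √(1 − 1/γ²) = √(1 − 1/1.73²) = 0.81601
Dilated lifetime: Δt = γτ₀ = 1.73 × 4.52 ps = 7.8196 ps
d = vΔt = 0.81601c × 7.8196 ps = 2.4464×10^8 m/s × 7.8196×10^-12 s = 1.91 mm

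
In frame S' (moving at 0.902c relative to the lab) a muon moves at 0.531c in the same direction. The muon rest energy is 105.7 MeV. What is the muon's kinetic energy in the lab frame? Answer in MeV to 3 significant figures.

u_lab = (0.531 + 0.902)/(1 + 0.531×0.902) = 0.968923
γ = 1/√(1 − 0.968923²) = 4.0426
K = (γ − 1)m₀c² = (4.0426 − 1) × 105.7 = 3.0426 × 105.7 = 322 MeV

K ≈ 322 MeV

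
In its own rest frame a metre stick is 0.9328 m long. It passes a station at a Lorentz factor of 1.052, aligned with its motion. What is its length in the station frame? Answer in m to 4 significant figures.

L ≈ 0.8867 m

γ = 1.052 (given)
Length contraction: L = L₀/γ = 0.9328/1.052 = 0.8867 m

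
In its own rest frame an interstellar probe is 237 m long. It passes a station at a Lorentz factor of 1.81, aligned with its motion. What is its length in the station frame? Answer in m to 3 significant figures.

γ = 1.81 (given)
Length contraction: L = L₀/γ = 237/1.81 = 131 m

L ≈ 131 m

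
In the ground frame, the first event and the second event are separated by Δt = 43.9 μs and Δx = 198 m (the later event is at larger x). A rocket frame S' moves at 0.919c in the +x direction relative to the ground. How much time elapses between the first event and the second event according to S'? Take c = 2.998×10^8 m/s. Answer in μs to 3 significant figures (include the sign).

γ = 1/√(1 − 0.919²) = 2.5364
Δt' = γ(Δt − vΔx/c²) = 2.5364 × (43.9 μs − 0.919×198 m / (2.998×10^8 m/s))
= 2.5364 × (43.293 μs) = 110 μs

Δt' ≈ 110 μs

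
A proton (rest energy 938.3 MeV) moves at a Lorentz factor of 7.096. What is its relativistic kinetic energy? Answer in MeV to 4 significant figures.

γ = 7.096 (given)
K = (γ − 1)m₀c² = (7.096 − 1) × 938.3 MeV = 6.09600 × 938.3 MeV = 5720 MeV

K ≈ 5720 MeV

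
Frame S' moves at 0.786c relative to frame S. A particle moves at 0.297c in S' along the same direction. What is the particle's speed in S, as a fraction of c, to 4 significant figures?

u ≈ 0.8780c

Relativistic velocity addition: u = (u' + v)/(1 + u'v/c²)
= (0.297 + 0.786)/(1 + 0.297×0.786) = 1.083/1.23344 = 0.8780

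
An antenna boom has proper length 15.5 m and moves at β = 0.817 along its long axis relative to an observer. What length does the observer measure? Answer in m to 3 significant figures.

L ≈ 8.94 m

γ = 1/√(1 − 0.817²) = 1.7342
Length contraction: L = L₀/γ = 15.5/1.7342 = 8.94 m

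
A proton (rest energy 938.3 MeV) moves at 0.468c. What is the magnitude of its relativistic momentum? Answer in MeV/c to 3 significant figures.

γ = 1/√(1 − 0.468²) = 1.1316
p = γβm₀c = 1.1316 × 0.468 × 938.3 MeV/c = 497 MeV/c

p ≈ 497 MeV/c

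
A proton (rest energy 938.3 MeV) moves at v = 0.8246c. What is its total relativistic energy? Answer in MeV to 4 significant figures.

E ≈ 1659 MeV

γ = 1/√(1 − 0.8246²) = 1.76767
E = γm₀c² = 1.76767 × 938.3 MeV = 1659 MeV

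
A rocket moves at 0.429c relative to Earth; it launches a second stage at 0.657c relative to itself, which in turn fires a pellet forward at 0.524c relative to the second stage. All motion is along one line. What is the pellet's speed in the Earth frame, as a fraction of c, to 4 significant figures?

Compose boost 2: (0.657 + 0.429)/(1 + 0.657×0.429) = 1.086/1.28185 = 0.847211
Compose boost 3: (0.524 + 0.847211)/(1 + 0.524×0.847211) = 1.37121/1.44394 = 0.9496

u ≈ 0.9496c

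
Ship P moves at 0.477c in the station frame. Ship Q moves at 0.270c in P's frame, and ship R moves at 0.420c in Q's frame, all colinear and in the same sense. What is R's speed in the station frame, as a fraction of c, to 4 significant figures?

Compose boost 2: (0.270 + 0.477)/(1 + 0.270×0.477) = 0.7470/1.12879 = 0.661771
Compose boost 3: (0.420 + 0.661771)/(1 + 0.420×0.661771) = 1.08177/1.27794 = 0.8465

u ≈ 0.8465c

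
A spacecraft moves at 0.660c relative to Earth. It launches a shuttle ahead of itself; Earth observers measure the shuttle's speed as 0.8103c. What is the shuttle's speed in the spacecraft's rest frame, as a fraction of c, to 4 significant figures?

Inverse velocity addition: u' = (u − v)/(1 − uv/c²)
= (0.8103 − 0.660)/(1 − 0.8103×0.660) = 0.1503/0.465202 = 0.3231

u' ≈ 0.3231c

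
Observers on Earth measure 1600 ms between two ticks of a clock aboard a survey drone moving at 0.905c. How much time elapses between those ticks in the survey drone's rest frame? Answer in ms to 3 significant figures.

γ = 1/√(1 − 0.905²) = 2.3507
Proper time: τ₀ = Δt/γ = 1600/2.3507 = 681 ms

τ₀ ≈ 681 ms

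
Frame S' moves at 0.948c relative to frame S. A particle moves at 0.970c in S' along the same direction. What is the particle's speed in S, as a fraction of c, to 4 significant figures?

Relativistic velocity addition: u = (u' + v)/(1 + u'v/c²)
= (0.970 + 0.948)/(1 + 0.970×0.948) = 1.918/1.91956 = 0.9992

u ≈ 0.9992c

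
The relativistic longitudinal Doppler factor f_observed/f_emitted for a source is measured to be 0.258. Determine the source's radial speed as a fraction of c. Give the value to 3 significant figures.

f_obs/f_src = √((1−β)/(1+β)) = 0.258  ⇒  (1−β)/(1+β) = 0.066564
β = |1 − D²|/(1 + D²) = |1 − 0.066564|/(1 + 0.066564) = 0.875

β ≈ 0.875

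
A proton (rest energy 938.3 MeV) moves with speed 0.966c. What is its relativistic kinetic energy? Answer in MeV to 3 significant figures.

K ≈ 2690 MeV

γ = 1/√(1 − 0.966²) = 3.8678
K = (γ − 1)m₀c² = (3.8678 − 1) × 938.3 MeV = 2.8678 × 938.3 MeV = 2690 MeV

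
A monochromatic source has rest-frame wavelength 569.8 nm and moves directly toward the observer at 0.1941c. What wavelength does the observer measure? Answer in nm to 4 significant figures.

λ_obs ≈ 468.1 nm

Relativistic Doppler: λ_obs = λ_src √((1−β)/(1+β))
= 569.8 × √(0.805900/1.19410) = 569.8 × 0.821524 = 468.1 nm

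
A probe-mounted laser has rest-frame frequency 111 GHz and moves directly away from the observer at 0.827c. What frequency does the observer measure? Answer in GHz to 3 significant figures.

f_obs ≈ 34.2 GHz

Relativistic Doppler: f_obs = f_src √((1−β)/(1+β))
= 111 × √(0.17300/1.8270) = 111 × 0.30772 = 34.2 GHz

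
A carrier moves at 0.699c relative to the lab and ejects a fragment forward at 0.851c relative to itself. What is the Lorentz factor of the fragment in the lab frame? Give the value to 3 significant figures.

γ ≈ 4.25

u_lab = (0.851 + 0.699)/(1 + 0.851×0.699) = 1.550/1.59485 = 0.971879
γ = 1/√(1 − 0.971879²) = 4.25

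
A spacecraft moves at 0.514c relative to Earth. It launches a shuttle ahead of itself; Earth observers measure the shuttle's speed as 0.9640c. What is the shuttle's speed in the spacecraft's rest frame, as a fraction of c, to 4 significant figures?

u' ≈ 0.8920c

Inverse velocity addition: u' = (u − v)/(1 − uv/c²)
= (0.9640 − 0.514)/(1 − 0.9640×0.514) = 0.4500/0.504504 = 0.8920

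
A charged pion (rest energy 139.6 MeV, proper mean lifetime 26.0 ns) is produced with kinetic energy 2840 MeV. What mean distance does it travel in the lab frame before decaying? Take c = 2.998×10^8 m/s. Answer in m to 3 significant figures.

d ≈ 166 m

γ = 1 + K/(m₀c²) = 1 + 2840/139.6 = 21.344
β = √(1 − 1/γ²) = 0.99890
Dilated lifetime: γτ₀ = 21.344 × 26.0 ns = 554.94 ns
d = βc·γτ₀ = 0.99890 × (2.998×10^8 m/s) × 5.5494×10^-7 s = 166 m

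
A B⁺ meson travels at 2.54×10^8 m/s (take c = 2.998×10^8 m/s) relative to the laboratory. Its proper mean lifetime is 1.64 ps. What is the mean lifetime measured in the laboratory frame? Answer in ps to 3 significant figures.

Δt ≈ 3.09 ps

β = v/c = 2.54×10^8 / 2.998×10^8 = 0.84723
γ = 1/√(1 − 0.84723²) = 1.8824
Time dilation: Δt = γτ₀ = 1.8824 × 1.64 ps = 3.09 ps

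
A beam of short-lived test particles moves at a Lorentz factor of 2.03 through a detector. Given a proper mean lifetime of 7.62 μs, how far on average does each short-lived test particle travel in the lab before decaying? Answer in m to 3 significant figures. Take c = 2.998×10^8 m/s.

d ≈ 4040 m

β = √(1 − 1/γ²) = √(1 − 1/2.03²) = 0.87025
Dilated lifetime: Δt = γτ₀ = 2.03 × 7.62 μs = 15.469 μs
d = vΔt = 0.87025c × 15.469 μs = 2.6090×10^8 m/s × 1.5469×10^-5 s = 4040 m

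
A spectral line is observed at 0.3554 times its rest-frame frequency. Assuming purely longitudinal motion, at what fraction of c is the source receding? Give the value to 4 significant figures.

β ≈ 0.7757

f_obs/f_src = √((1−β)/(1+β)) = 0.3554  ⇒  (1−β)/(1+β) = 0.126309
β = |1 − D²|/(1 + D²) = |1 − 0.126309|/(1 + 0.126309) = 0.7757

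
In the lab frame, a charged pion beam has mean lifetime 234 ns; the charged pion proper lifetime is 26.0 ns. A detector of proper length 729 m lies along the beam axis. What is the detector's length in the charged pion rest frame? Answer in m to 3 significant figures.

Time dilation ⇒ γ = Δt/τ₀ = 234/26.0 = 9.0000
Length contraction: L = L₀/γ = 729/9.0000 = 81.0 m

L ≈ 81.0 m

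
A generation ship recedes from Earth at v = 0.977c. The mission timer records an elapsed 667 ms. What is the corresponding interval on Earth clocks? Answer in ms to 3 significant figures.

γ = 1/√(1 − 0.977²) = 4.6896
Time dilation: Δt = γτ₀ = 4.6896 × 667 ms = 3130 ms

Δt ≈ 3130 ms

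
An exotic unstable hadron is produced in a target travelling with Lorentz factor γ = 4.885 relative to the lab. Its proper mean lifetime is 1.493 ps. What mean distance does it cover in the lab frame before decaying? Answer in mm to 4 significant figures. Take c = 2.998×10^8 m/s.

d ≈ 2.140 mm

β = √(1 − 1/γ²) = √(1 − 1/4.885²) = 0.978823
Dilated lifetime: Δt = γτ₀ = 4.885 × 1.493 ps = 7.29331 ps
d = vΔt = 0.978823c × 7.29331 ps = 2.93451×10^8 m/s × 7.29330×10^-12 s = 2.140 mm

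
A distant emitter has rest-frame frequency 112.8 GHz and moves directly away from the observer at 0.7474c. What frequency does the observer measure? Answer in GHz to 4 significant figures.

f_obs ≈ 42.89 GHz

Relativistic Doppler: f_obs = f_src √((1−β)/(1+β))
= 112.8 × √(0.252600/1.74740) = 112.8 × 0.380207 = 42.89 GHz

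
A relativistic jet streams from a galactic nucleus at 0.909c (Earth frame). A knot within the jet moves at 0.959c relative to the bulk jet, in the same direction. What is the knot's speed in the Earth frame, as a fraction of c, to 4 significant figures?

Relativistic velocity addition: u = (u' + v)/(1 + u'v/c²)
= (0.959 + 0.909)/(1 + 0.959×0.909) = 1.868/1.87173 = 0.9980

u ≈ 0.9980c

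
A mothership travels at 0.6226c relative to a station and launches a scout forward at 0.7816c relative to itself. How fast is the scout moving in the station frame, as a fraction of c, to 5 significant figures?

u ≈ 0.94456c

Compose boost 2: (0.7816 + 0.6226)/(1 + 0.7816×0.6226) = 1.4042/1.486624 = 0.94456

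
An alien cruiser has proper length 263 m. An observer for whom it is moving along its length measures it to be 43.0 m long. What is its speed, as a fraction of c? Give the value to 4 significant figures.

β ≈ 0.9865

γ = L₀/L = 263/43.0 = 6.11628
β = √(1 − 1/γ²) = 0.9865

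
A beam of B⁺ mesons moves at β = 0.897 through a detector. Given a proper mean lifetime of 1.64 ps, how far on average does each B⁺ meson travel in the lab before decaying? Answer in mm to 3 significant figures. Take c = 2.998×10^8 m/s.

γ = 1/√(1 − 0.897²) = 2.2623
Dilated lifetime: Δt = γτ₀ = 2.2623 × 1.64 ps = 3.7102 ps
d = vΔt = 0.897c × 3.7102 ps = 2.6892×10^8 m/s × 3.7102×10^-12 s = 0.998 mm

d ≈ 0.998 mm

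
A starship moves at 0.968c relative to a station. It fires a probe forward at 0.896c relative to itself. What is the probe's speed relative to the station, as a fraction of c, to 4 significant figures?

Relativistic velocity addition: u = (u' + v)/(1 + u'v/c²)
= (0.896 + 0.968)/(1 + 0.896×0.968) = 1.864/1.86733 = 0.9982

u ≈ 0.9982c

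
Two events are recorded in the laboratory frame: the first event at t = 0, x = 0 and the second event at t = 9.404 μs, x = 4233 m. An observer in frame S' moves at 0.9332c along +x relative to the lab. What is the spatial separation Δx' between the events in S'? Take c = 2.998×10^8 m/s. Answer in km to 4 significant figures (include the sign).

γ = 1/√(1 − 0.9332²) = 2.78274
Δx' = γ(Δx − vΔt) = 2.78274 × (4233 m − 0.9332×(2.998×10^8 m/s)×9.404×10^-6 s)
= 2.78274 × (1602.01 m) = 4.458 km

Δx' ≈ 4.458 km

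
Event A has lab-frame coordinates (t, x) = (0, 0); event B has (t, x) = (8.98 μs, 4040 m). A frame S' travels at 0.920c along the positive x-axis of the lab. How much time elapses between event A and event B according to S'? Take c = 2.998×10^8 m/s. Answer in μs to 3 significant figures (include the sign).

γ = 1/√(1 − 0.920²) = 2.5516
Δt' = γ(Δt − vΔx/c²) = 2.5516 × (8.98 μs − 0.920×4040 m / (2.998×10^8 m/s))
= 2.5516 × (-3.4176 μs) = -8.72 μs

Δt' ≈ -8.72 μs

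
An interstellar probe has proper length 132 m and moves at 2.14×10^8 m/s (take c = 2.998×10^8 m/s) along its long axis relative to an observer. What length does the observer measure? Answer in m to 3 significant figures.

L ≈ 92.4 m

β = v/c = 2.14×10^8 / 2.998×10^8 = 0.71381
γ = 1/√(1 − 0.71381²) = 1.4279
Length contraction: L = L₀/γ = 132/1.4279 = 92.4 m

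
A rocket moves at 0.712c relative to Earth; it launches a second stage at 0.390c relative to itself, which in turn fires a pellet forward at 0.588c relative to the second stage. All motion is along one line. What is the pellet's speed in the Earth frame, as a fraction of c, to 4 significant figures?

u ≈ 0.9624c

Compose boost 2: (0.390 + 0.712)/(1 + 0.390×0.712) = 1.102/1.27768 = 0.862501
Compose boost 3: (0.588 + 0.862501)/(1 + 0.588×0.862501) = 1.45050/1.50715 = 0.9624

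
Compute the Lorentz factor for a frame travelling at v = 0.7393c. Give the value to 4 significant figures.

γ = 1/√(1 − β²) = 1/√(1 − 0.7393²) = 1/√(0.453436) = 1.485

γ ≈ 1.485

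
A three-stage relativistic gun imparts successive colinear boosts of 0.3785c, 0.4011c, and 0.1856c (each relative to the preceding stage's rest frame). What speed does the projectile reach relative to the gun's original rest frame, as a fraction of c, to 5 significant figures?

u ≈ 0.76619c

Compose boost 2: (0.4011 + 0.3785)/(1 + 0.4011×0.3785) = 0.77960/1.151816 = 0.6768440
Compose boost 3: (0.1856 + 0.6768440)/(1 + 0.1856×0.6768440) = 0.8624440/1.125622 = 0.76619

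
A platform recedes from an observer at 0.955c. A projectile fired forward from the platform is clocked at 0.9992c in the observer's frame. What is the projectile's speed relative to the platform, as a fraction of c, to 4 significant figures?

Inverse velocity addition: u' = (u − v)/(1 − uv/c²)
= (0.9992 − 0.955)/(1 − 0.9992×0.955) = 0.04420/0.0457640 = 0.9658

u' ≈ 0.9658c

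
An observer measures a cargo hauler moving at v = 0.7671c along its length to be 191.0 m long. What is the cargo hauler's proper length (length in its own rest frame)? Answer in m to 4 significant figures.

L₀ ≈ 297.7 m

γ = 1/√(1 − 0.7671²) = 1.55878
L₀ = γL = 1.55878 × 191.0 = 297.7 m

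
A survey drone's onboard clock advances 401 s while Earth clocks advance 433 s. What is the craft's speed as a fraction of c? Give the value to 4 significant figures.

β ≈ 0.3773

γ = Δt/τ₀ = 433/401 = 1.07980
β = √(1 − 1/γ²) = √(1 − 1/1.07980²) = 0.3773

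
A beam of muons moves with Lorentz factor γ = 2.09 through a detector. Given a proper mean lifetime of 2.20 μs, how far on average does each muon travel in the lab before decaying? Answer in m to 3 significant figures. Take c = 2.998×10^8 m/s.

d ≈ 1210 m

β = √(1 − 1/γ²) = √(1 − 1/2.09²) = 0.87810
Dilated lifetime: Δt = γτ₀ = 2.09 × 2.20 μs = 4.5980 μs
d = vΔt = 0.87810c × 4.5980 μs = 2.6326×10^8 m/s × 4.5980×10^-6 s = 1210 m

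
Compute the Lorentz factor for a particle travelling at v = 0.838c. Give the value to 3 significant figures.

γ ≈ 1.83

γ = 1/√(1 − β²) = 1/√(1 − 0.838²) = 1/√(0.29776) = 1.83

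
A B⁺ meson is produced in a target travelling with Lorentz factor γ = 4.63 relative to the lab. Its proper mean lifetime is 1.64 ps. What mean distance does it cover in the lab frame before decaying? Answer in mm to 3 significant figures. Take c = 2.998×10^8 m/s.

d ≈ 2.22 mm

β = √(1 − 1/γ²) = √(1 − 1/4.63²) = 0.97640
Dilated lifetime: Δt = γτ₀ = 4.63 × 1.64 ps = 7.5932 ps
d = vΔt = 0.97640c × 7.5932 ps = 2.9272×10^8 m/s × 7.5932×10^-12 s = 2.22 mm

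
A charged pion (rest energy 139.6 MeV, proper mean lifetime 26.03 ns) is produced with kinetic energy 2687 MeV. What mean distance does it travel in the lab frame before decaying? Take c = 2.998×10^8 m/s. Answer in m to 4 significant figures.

d ≈ 157.8 m

γ = 1 + K/(m₀c²) = 1 + 2687/139.6 = 20.2479
β = √(1 − 1/γ²) = 0.998780
Dilated lifetime: γτ₀ = 20.2479 × 26.03 ns = 527.052 ns
d = βc·γτ₀ = 0.998780 × (2.998×10^8 m/s) × 5.27052×10^-7 s = 157.8 m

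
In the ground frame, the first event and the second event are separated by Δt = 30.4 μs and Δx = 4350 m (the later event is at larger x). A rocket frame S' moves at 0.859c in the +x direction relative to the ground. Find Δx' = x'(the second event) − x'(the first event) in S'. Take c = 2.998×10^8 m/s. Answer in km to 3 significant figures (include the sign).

γ = 1/√(1 − 0.859²) = 1.9532
Δx' = γ(Δx − vΔt) = 1.9532 × (4350 m − 0.859×(2.998×10^8 m/s)×30.4×10^-6 s)
= 1.9532 × (-3478.9 m) = -6.79 km

Δx' ≈ -6.79 km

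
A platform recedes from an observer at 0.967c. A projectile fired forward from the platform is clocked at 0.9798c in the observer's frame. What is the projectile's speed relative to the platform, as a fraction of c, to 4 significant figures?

u' ≈ 0.2437c

Inverse velocity addition: u' = (u − v)/(1 − uv/c²)
= (0.9798 − 0.967)/(1 − 0.9798×0.967) = 0.01280/0.0525334 = 0.2437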